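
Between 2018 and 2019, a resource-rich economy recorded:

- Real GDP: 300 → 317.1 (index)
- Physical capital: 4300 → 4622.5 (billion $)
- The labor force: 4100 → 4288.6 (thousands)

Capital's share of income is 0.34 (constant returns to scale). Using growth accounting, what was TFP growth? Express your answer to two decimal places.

0.11%

Real GDP growth = (317.1 − 300) / 300 = 5.7%.
Physical capital growth = (4622.5 − 4300) / 4300 = 7.5%.
The labor force growth = (4288.6 − 4100) / 4100 = 4.6%.
Labor's share = 1 − 0.34 = 0.66.
Physical capital: 0.34 × 7.5 = 2.55 pp.
The labor force: 0.66 × 4.6 = 3.036 pp.
TFP growth = 5.7 − 5.586 = 0.114%.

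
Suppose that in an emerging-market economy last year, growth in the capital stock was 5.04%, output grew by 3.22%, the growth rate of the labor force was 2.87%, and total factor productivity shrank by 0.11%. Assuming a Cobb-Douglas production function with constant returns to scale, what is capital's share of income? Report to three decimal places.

α = 0.212

gY = gA + α·gK + (1−α)·gL, so gY − gA − gL = α(gK − gL).
3.22 + 0.11 − 2.87 = α × (5.04 − 2.87).
0.46 = 2.17 α, so α = 0.21198.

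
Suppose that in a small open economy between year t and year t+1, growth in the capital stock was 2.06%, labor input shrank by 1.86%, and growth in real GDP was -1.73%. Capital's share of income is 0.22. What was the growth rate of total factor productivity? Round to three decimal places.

-0.732%

Labor's share = 1 − 0.22 = 0.78.
The capital stock: 0.22 × 2.06 = 0.4532 pp.
Labor input: 0.78 × (-1.86) = -1.4508 pp.
TFP growth = -1.73 + 0.9976 = -0.7324%.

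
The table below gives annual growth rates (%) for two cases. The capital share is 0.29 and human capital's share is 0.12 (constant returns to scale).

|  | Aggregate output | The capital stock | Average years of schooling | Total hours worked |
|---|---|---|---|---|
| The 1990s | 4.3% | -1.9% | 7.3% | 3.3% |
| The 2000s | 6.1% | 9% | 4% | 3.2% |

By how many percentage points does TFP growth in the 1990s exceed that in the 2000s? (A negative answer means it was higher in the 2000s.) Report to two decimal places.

0.91 percentage points

Labor's share = 1 − 0.29 − 0.12 = 0.59.
The 1990s: TFP = 4.3 + 0.551 − 0.876 − 1.947 = 2.028%.
The 2000s: TFP = 6.1 − 2.61 − 0.48 − 1.888 = 1.122%.
Difference = 2.028 − (1.122) = 0.906 pp.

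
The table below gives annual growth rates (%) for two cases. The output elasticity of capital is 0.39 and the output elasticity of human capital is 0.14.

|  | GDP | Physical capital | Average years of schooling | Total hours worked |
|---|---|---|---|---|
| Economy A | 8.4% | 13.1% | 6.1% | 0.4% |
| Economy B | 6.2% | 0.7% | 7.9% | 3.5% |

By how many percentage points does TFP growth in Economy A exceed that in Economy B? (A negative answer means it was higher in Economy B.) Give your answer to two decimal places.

-0.93 percentage points

Labor's share = 1 − 0.39 − 0.14 = 0.47.
Economy A: TFP = 8.4 − 5.109 − 0.854 − 0.188 = 2.249%.
Economy B: TFP = 6.2 − 0.273 − 1.106 − 1.645 = 3.176%.
Difference = 2.249 − (3.176) = -0.927 pp.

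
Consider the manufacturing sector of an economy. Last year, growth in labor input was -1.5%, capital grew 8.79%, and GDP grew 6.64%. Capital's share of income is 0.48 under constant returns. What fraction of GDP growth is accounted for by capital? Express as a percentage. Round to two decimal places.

Capital accounted for 63.54% of growth.

Capital contributed 0.48 × 8.79 = 4.2192 pp.
Share of growth = 4.2192 / 6.64 × 100 = 63.5422%.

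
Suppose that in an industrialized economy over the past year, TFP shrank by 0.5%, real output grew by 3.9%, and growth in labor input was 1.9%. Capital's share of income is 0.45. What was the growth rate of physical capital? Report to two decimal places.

7.46%

Labor's share = 1 − 0.45 = 0.55.
gY = gA + 0.55×1.9 + 0.45×g.
0.45×g = 3.9 + 0.5 − 1.045 = 3.355.
g = 3.355 / 0.45 = 7.4556%.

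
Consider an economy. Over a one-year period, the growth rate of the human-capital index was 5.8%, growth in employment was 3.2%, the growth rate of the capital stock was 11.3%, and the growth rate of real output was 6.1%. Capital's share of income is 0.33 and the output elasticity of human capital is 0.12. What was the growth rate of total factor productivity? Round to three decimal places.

Labor's share = 1 − 0.33 − 0.12 = 0.55.
The capital stock: 0.33 × 11.3 = 3.729 pp.
The human-capital index: 0.12 × 5.8 = 0.696 pp.
Employment: 0.55 × 3.2 = 1.76 pp.
TFP growth = 6.1 − 6.185 = -0.085%.

-0.085%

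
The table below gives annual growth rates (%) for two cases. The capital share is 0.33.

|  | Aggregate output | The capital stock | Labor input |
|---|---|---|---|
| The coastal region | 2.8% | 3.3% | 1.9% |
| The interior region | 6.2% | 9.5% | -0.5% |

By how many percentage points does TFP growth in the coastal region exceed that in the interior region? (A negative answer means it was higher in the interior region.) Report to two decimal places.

Labor's share = 1 − 0.33 = 0.67.
The coastal region: TFP = 2.8 − 1.089 − 1.273 = 0.438%.
The interior region: TFP = 6.2 − 3.135 + 0.335 = 3.4%.
Difference = 0.438 − (3.4) = -2.962 pp.

-2.96 percentage points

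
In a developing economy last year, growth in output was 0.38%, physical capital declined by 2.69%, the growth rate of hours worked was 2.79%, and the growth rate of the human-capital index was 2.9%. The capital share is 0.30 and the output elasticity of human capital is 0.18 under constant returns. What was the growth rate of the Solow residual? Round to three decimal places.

Labor's share = 1 − 0.3 − 0.18 = 0.52.
Physical capital: 0.3 × (-2.69) = -0.807 pp.
The human-capital index: 0.18 × 2.9 = 0.522 pp.
Hours worked: 0.52 × 2.79 = 1.4508 pp.
TFP growth = 0.38 − 1.1658 = -0.7858%.

-0.786%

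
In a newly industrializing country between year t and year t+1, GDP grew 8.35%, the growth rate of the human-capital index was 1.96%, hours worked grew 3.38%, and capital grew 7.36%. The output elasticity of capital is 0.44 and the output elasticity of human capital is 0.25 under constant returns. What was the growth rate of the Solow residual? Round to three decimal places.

Labor's share = 1 − 0.44 − 0.25 = 0.31.
Capital: 0.44 × 7.36 = 3.2384 pp.
The human-capital index: 0.25 × 1.96 = 0.49 pp.
Hours worked: 0.31 × 3.38 = 1.0478 pp.
TFP growth = 8.35 − 4.7762 = 3.5738%.

The Solow residual growth was 3.574%.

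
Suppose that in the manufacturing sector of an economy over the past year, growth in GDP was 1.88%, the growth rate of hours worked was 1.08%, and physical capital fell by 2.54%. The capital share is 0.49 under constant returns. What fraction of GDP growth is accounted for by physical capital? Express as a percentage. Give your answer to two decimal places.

Physical capital contributed 0.49 × (-2.54) = -1.2446 pp.
Share of growth = -1.2446 / 1.88 × 100 = -66.2021%.

Physical capital accounted for -66.20% of growth.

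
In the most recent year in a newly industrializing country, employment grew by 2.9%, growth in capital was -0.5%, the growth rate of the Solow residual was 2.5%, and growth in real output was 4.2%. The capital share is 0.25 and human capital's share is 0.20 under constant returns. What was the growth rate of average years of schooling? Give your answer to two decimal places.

Labor's share = 1 − 0.25 − 0.2 = 0.55.
gY = gA + 0.25×(-0.5) + 0.55×2.9 + 0.2×g.
0.2×g = 4.2 − 2.5 − 1.47 = 0.23.
g = 0.23 / 0.2 = 1.15%.

1.15%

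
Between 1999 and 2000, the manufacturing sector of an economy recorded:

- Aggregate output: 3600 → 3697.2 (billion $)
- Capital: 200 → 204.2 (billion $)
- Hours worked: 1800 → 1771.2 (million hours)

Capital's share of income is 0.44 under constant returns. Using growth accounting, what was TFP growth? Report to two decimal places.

Aggregate output growth = (3697.2 − 3600) / 3600 = 2.7%.
Capital growth = (204.2 − 200) / 200 = 2.1%.
Hours worked growth = (1771.2 − 1800) / 1800 = -1.6%.
Labor's share = 1 − 0.44 = 0.56.
Capital: 0.44 × 2.1 = 0.924 pp.
Hours worked: 0.56 × (-1.6) = -0.896 pp.
TFP growth = 2.7 − 0.028 = 2.672%.

2.67%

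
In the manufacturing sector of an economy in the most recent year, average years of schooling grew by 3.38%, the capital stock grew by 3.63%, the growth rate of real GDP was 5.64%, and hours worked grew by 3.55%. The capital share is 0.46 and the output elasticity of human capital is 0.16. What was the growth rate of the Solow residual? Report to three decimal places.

Labor's share = 1 − 0.46 − 0.16 = 0.38.
The capital stock: 0.46 × 3.63 = 1.6698 pp.
Average years of schooling: 0.16 × 3.38 = 0.5408 pp.
Hours worked: 0.38 × 3.55 = 1.349 pp.
TFP growth = 5.64 − 3.5596 = 2.0804%.

The Solow residual growth was 2.080%.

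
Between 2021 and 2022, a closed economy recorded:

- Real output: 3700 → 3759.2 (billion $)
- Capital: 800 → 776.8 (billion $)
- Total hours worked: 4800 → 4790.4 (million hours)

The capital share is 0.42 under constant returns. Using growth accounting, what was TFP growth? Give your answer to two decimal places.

TFP grew 2.93%.

Real output growth = (3759.2 − 3700) / 3700 = 1.6%.
Capital growth = (776.8 − 800) / 800 = -2.9%.
Total hours worked growth = (4790.4 − 4800) / 4800 = -0.2%.
Labor's share = 1 − 0.42 = 0.58.
Capital: 0.42 × (-2.9) = -1.218 pp.
Total hours worked: 0.58 × (-0.2) = -0.116 pp.
TFP growth = 1.6 + 1.334 = 2.934%.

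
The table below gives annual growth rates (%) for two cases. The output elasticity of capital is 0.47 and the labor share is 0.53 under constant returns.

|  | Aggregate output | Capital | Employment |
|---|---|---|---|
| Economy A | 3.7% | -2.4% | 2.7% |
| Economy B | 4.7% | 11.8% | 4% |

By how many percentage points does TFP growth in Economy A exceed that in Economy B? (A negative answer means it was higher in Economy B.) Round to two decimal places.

Labor's share = 1 − 0.47 = 0.53.
Economy A: TFP = 3.7 + 1.128 − 1.431 = 3.397%.
Economy B: TFP = 4.7 − 5.546 − 2.12 = -2.966%.
Difference = 3.397 − (-2.966) = 6.363 pp.

6.36 percentage points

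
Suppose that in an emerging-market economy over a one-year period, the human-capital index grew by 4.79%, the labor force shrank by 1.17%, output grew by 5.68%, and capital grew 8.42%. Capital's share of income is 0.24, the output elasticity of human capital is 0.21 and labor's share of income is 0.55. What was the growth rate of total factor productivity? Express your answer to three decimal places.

Labor's share = 1 − 0.24 − 0.21 = 0.55.
Capital: 0.24 × 8.42 = 2.0208 pp.
The human-capital index: 0.21 × 4.79 = 1.0059 pp.
The labor force: 0.55 × (-1.17) = -0.6435 pp.
TFP growth = 5.68 − 2.3832 = 3.2968%.

Total factor productivity growth was 3.297%.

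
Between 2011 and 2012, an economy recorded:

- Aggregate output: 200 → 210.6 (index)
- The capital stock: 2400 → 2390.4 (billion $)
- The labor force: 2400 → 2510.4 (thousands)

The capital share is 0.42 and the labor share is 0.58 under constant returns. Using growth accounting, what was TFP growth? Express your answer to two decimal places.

Aggregate output growth = (210.6 − 200) / 200 = 5.3%.
The capital stock growth = (2390.4 − 2400) / 2400 = -0.4%.
The labor force growth = (2510.4 − 2400) / 2400 = 4.6%.
Labor's share = 1 − 0.42 = 0.58.
The capital stock: 0.42 × (-0.4) = -0.168 pp.
The labor force: 0.58 × 4.6 = 2.668 pp.
TFP growth = 5.3 − 2.5 = 2.8%.

2.80%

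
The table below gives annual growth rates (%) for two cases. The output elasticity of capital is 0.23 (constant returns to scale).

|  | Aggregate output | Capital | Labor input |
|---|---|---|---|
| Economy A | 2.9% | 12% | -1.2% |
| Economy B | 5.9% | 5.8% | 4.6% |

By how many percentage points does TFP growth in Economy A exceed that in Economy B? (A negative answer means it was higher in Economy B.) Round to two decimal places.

0.04 percentage points

Labor's share = 1 − 0.23 = 0.77.
Economy A: TFP = 2.9 − 2.76 + 0.924 = 1.064%.
Economy B: TFP = 5.9 − 1.334 − 3.542 = 1.024%.
Difference = 1.064 − (1.024) = 0.04 pp.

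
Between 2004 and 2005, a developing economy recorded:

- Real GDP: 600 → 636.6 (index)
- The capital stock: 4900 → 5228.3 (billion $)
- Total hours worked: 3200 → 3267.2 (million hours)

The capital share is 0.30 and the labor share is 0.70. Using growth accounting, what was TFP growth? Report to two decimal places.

2.62%

Real GDP growth = (636.6 − 600) / 600 = 6.1%.
The capital stock growth = (5228.3 − 4900) / 4900 = 6.7%.
Total hours worked growth = (3267.2 − 3200) / 3200 = 2.1%.
Labor's share = 1 − 0.3 = 0.7.
The capital stock: 0.3 × 6.7 = 2.01 pp.
Total hours worked: 0.7 × 2.1 = 1.47 pp.
TFP growth = 6.1 − 3.48 = 2.62%.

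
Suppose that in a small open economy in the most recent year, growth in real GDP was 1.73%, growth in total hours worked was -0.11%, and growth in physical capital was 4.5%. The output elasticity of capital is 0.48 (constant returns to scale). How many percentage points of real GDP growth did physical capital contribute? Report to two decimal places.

2.16 pp

Contribution = share × growth = 0.48 × 4.5 = 2.16 pp.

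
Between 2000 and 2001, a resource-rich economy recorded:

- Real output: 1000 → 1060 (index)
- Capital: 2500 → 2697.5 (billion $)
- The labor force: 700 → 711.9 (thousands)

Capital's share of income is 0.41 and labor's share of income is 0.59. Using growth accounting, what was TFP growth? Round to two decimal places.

Real output growth = (1060 − 1000) / 1000 = 6%.
Capital growth = (2697.5 − 2500) / 2500 = 7.9%.
The labor force growth = (711.9 − 700) / 700 = 1.7%.
Labor's share = 1 − 0.41 = 0.59.
Capital: 0.41 × 7.9 = 3.239 pp.
The labor force: 0.59 × 1.7 = 1.003 pp.
TFP growth = 6 − 4.242 = 1.758%.

1.76%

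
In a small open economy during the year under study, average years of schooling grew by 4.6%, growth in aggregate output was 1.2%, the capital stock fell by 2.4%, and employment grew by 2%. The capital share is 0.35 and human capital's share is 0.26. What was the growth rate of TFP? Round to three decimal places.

Labor's share = 1 − 0.35 − 0.26 = 0.39.
The capital stock: 0.35 × (-2.4) = -0.84 pp.
Average years of schooling: 0.26 × 4.6 = 1.196 pp.
Employment: 0.39 × 2 = 0.78 pp.
TFP growth = 1.2 − 1.136 = 0.064%.

0.064%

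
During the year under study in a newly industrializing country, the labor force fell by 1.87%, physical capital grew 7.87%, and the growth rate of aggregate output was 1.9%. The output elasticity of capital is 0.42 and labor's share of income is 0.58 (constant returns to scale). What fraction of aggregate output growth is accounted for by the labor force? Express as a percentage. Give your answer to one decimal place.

The labor force accounted for -57.1% of growth.

Labor's share = 1 − 0.42 = 0.58.
The labor force contributed 0.58 × (-1.87) = -1.0846 pp.
Share of growth = -1.0846 / 1.9 × 100 = -57.084%.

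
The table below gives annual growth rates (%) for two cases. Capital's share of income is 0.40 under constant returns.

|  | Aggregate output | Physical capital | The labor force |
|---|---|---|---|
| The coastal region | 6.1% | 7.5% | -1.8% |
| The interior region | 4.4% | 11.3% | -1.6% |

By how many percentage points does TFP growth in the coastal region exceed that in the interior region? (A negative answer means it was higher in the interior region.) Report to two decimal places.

3.34 percentage points

Labor's share = 1 − 0.4 = 0.6.
The coastal region: TFP = 6.1 − 3 + 1.08 = 4.18%.
The interior region: TFP = 4.4 − 4.52 + 0.96 = 0.84%.
Difference = 4.18 − (0.84) = 3.34 pp.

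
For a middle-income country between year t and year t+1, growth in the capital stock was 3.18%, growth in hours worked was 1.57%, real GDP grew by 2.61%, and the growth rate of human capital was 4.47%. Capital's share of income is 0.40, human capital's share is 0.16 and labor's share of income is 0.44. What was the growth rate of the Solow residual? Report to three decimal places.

-0.068%

Labor's share = 1 − 0.4 − 0.16 = 0.44.
The capital stock: 0.4 × 3.18 = 1.272 pp.
Human capital: 0.16 × 4.47 = 0.7152 pp.
Hours worked: 0.44 × 1.57 = 0.6908 pp.
TFP growth = 2.61 − 2.678 = -0.068%.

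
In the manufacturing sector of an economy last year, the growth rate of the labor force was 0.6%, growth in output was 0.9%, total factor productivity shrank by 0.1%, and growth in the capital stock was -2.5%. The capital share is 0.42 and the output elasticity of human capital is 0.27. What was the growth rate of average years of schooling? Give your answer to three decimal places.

Labor's share = 1 − 0.42 − 0.27 = 0.31.
gY = gA + 0.42×(-2.5) + 0.31×0.6 + 0.27×g.
0.27×g = 0.9 + 0.1 + 0.864 = 1.864.
g = 1.864 / 0.27 = 6.9037%.

Average years of schooling grew 6.904%.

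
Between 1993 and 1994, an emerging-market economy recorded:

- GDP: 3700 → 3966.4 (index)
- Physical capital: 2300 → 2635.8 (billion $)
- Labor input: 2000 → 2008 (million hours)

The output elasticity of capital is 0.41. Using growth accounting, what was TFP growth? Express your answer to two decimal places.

TFP grew 0.98%.

GDP growth = (3966.4 − 3700) / 3700 = 7.2%.
Physical capital growth = (2635.8 − 2300) / 2300 = 14.6%.
Labor input growth = (2008 − 2000) / 2000 = 0.4%.
Labor's share = 1 − 0.41 = 0.59.
Physical capital: 0.41 × 14.6 = 5.986 pp.
Labor input: 0.59 × 0.4 = 0.236 pp.
TFP growth = 7.2 − 6.222 = 0.978%.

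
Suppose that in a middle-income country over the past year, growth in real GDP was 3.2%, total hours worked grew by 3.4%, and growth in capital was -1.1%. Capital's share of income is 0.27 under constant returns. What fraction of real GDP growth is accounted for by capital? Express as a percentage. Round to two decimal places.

Capital contributed 0.27 × (-1.1) = -0.297 pp.
Share of growth = -0.297 / 3.2 × 100 = -9.2813%.

-9.28%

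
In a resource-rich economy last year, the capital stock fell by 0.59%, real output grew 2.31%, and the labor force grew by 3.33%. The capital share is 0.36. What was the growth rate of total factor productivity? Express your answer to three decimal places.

0.391%

Labor's share = 1 − 0.36 = 0.64.
The capital stock: 0.36 × (-0.59) = -0.2124 pp.
The labor force: 0.64 × 3.33 = 2.1312 pp.
TFP growth = 2.31 − 1.9188 = 0.3912%.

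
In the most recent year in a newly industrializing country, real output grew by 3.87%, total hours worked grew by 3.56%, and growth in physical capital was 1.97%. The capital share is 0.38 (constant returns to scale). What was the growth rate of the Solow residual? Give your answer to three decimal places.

The Solow residual grew 0.914%.

Labor's share = 1 − 0.38 = 0.62.
Physical capital: 0.38 × 1.97 = 0.7486 pp.
Total hours worked: 0.62 × 3.56 = 2.2072 pp.
TFP growth = 3.87 − 2.9558 = 0.9142%.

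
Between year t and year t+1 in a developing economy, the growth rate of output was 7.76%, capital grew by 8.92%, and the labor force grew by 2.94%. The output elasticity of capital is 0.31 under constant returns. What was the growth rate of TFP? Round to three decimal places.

TFP grew 2.966%.

Labor's share = 1 − 0.31 = 0.69.
Capital: 0.31 × 8.92 = 2.7652 pp.
The labor force: 0.69 × 2.94 = 2.0286 pp.
TFP growth = 7.76 − 4.7938 = 2.9662%.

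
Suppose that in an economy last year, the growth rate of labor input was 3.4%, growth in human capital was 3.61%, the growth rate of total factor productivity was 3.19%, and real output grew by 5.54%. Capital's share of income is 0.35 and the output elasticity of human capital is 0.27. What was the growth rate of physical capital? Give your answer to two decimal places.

Labor's share = 1 − 0.35 − 0.27 = 0.38.
gY = gA + 0.27×3.61 + 0.38×3.4 + 0.35×g.
0.35×g = 5.54 − 3.19 − 2.2667 = 0.0833.
g = 0.0833 / 0.35 = 0.238%.

0.24%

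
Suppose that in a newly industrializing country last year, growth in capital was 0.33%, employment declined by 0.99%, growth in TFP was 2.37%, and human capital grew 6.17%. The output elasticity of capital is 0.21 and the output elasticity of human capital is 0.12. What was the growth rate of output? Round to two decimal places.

Output growth was 2.52%.

Labor's share = 1 − 0.21 − 0.12 = 0.67.
Capital: 0.21 × 0.33 = 0.0693 pp.
Human capital: 0.12 × 6.17 = 0.7404 pp.
Employment: 0.67 × (-0.99) = -0.6633 pp.
Output growth = 2.37 + 0.1464 = 2.5164%.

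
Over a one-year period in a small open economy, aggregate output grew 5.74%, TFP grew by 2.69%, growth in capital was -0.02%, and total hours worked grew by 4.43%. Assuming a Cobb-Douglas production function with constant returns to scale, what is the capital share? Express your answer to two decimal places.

α = 0.31

gY = gA + α·gK + (1−α)·gL, so gY − gA − gL = α(gK − gL).
5.74 − 2.69 − 4.43 = α × (-0.02 − 4.43).
-1.38 = -4.45 α, so α = 0.3101.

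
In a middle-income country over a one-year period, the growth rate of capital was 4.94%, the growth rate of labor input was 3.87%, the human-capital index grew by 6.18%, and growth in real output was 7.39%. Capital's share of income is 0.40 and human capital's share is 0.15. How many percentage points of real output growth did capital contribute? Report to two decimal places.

Contribution = share × growth = 0.4 × 4.94 = 1.976 pp.

1.98 percentage points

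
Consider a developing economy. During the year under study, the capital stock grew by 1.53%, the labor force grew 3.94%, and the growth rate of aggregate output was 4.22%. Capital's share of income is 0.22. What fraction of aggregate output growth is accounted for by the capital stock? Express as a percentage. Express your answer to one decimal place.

The capital stock contributed 0.22 × 1.53 = 0.3366 pp.
Share of growth = 0.3366 / 4.22 × 100 = 7.976%.

8.0%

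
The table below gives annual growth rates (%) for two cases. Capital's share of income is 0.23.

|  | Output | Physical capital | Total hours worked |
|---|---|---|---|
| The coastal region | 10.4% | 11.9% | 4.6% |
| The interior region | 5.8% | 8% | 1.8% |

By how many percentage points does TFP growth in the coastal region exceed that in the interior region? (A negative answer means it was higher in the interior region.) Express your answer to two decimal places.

1.55 percentage points

Labor's share = 1 − 0.23 = 0.77.
The coastal region: TFP = 10.4 − 2.737 − 3.542 = 4.121%.
The interior region: TFP = 5.8 − 1.84 − 1.386 = 2.574%.
Difference = 4.121 − (2.574) = 1.547 pp.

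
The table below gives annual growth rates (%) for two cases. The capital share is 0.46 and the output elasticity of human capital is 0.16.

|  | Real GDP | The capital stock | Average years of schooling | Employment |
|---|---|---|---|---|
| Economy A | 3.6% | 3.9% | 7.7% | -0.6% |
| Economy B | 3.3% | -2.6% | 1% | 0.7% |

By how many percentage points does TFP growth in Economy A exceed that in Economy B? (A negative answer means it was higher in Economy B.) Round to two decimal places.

Labor's share = 1 − 0.46 − 0.16 = 0.38.
Economy A: TFP = 3.6 − 1.794 − 1.232 + 0.228 = 0.802%.
Economy B: TFP = 3.3 + 1.196 − 0.16 − 0.266 = 4.07%.
Difference = 0.802 − (4.07) = -3.268 pp.

-3.27 percentage points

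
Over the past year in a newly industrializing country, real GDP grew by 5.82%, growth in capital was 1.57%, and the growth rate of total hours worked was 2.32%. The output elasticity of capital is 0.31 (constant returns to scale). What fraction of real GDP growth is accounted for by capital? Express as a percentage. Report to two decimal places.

Capital contributed 0.31 × 1.57 = 0.4867 pp.
Share of growth = 0.4867 / 5.82 × 100 = 8.3625%.

8.36%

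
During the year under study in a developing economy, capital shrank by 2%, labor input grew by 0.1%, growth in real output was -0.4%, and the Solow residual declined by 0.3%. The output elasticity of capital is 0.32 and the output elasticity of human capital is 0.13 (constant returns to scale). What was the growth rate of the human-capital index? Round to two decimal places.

Labor's share = 1 − 0.32 − 0.13 = 0.55.
gY = gA + 0.32×(-2) + 0.55×0.1 + 0.13×g.
0.13×g = -0.4 + 0.3 + 0.585 = 0.485.
g = 0.485 / 0.13 = 3.7308%.

The human-capital index grew 3.73%.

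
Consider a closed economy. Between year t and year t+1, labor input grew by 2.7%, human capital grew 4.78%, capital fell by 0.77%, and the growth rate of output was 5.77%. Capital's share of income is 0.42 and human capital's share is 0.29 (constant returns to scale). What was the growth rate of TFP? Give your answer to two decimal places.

Labor's share = 1 − 0.42 − 0.29 = 0.29.
Capital: 0.42 × (-0.77) = -0.3234 pp.
Human capital: 0.29 × 4.78 = 1.3862 pp.
Labor input: 0.29 × 2.7 = 0.783 pp.
TFP growth = 5.77 − 1.8458 = 3.9242%.

3.92%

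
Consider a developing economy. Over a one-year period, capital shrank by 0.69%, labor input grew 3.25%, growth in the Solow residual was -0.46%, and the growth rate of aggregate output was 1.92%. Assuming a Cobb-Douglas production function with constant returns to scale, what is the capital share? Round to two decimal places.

gY = gA + α·gK + (1−α)·gL, so gY − gA − gL = α(gK − gL).
1.92 + 0.46 − 3.25 = α × (-0.69 − 3.25).
-0.87 = -3.94 α, so α = 0.2208.

The capital share is 0.22.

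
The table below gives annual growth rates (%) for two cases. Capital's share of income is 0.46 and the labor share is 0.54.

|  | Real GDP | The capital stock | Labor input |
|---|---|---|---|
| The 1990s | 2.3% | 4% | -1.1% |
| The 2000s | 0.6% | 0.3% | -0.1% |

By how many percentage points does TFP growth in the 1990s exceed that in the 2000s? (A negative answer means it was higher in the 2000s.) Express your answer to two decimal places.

Labor's share = 1 − 0.46 = 0.54.
The 1990s: TFP = 2.3 − 1.84 + 0.594 = 1.054%.
The 2000s: TFP = 0.6 − 0.138 + 0.054 = 0.516%.
Difference = 1.054 − (0.516) = 0.538 pp.

0.54 percentage points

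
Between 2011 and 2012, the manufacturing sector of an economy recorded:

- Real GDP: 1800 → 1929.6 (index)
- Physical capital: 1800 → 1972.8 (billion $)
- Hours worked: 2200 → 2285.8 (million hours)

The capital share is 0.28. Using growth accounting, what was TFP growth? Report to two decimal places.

TFP growth was 1.70%.

Real GDP growth = (1929.6 − 1800) / 1800 = 7.2%.
Physical capital growth = (1972.8 − 1800) / 1800 = 9.6%.
Hours worked growth = (2285.8 − 2200) / 2200 = 3.9%.
Labor's share = 1 − 0.28 = 0.72.
Physical capital: 0.28 × 9.6 = 2.688 pp.
Hours worked: 0.72 × 3.9 = 2.808 pp.
TFP growth = 7.2 − 5.496 = 1.704%.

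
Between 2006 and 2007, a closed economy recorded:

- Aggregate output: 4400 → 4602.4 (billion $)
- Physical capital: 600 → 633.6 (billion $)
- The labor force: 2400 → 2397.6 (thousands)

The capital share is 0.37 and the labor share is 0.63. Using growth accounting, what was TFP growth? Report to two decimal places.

2.59%

Aggregate output growth = (4602.4 − 4400) / 4400 = 4.6%.
Physical capital growth = (633.6 − 600) / 600 = 5.6%.
The labor force growth = (2397.6 − 2400) / 2400 = -0.1%.
Labor's share = 1 − 0.37 = 0.63.
Physical capital: 0.37 × 5.6 = 2.072 pp.
The labor force: 0.63 × (-0.1) = -0.063 pp.
TFP growth = 4.6 − 2.009 = 2.591%.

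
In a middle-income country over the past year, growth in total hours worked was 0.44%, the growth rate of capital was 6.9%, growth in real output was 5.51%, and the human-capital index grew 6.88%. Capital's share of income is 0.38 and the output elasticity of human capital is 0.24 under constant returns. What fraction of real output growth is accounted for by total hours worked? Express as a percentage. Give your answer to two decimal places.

Labor's share = 1 − 0.38 − 0.24 = 0.38.
Total hours worked contributed 0.38 × 0.44 = 0.1672 pp.
Share of growth = 0.1672 / 5.51 × 100 = 3.0345%.

Total hours worked accounted for 3.03% of growth.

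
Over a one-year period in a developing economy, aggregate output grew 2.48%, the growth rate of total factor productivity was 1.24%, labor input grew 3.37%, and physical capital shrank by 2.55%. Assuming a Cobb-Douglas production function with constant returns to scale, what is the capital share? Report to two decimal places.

0.36

gY = gA + α·gK + (1−α)·gL, so gY − gA − gL = α(gK − gL).
2.48 − 1.24 − 3.37 = α × (-2.55 − 3.37).
-2.13 = -5.92 α, so α = 0.3598.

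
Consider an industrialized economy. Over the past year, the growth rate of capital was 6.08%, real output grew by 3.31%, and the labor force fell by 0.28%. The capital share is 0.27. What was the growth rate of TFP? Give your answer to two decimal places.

Labor's share = 1 − 0.27 = 0.73.
Capital: 0.27 × 6.08 = 1.6416 pp.
The labor force: 0.73 × (-0.28) = -0.2044 pp.
TFP growth = 3.31 − 1.4372 = 1.8728%.

1.87%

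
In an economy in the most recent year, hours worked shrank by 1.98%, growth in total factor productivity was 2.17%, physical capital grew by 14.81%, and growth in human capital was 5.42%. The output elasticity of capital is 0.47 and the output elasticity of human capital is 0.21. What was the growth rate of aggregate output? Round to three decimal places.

Aggregate output growth was 9.635%.

Labor's share = 1 − 0.47 − 0.21 = 0.32.
Physical capital: 0.47 × 14.81 = 6.9607 pp.
Human capital: 0.21 × 5.42 = 1.1382 pp.
Hours worked: 0.32 × (-1.98) = -0.6336 pp.
Output growth = 2.17 + 7.4653 = 9.6353%.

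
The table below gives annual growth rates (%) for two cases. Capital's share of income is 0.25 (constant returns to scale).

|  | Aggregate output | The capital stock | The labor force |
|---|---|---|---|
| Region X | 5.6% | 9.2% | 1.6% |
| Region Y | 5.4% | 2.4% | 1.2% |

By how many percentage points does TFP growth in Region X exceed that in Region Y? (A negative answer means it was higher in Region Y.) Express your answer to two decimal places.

-1.80 percentage points

Labor's share = 1 − 0.25 = 0.75.
Region X: TFP = 5.6 − 2.3 − 1.2 = 2.1%.
Region Y: TFP = 5.4 − 0.6 − 0.9 = 3.9%.
Difference = 2.1 − (3.9) = -1.8 pp.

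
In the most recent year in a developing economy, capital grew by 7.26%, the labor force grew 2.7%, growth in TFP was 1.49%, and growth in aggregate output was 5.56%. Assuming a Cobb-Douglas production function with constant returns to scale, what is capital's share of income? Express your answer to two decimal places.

gY = gA + α·gK + (1−α)·gL, so gY − gA − gL = α(gK − gL).
5.56 − 1.49 − 2.7 = α × (7.26 − 2.7).
1.37 = 4.56 α, so α = 0.3004.

α = 0.30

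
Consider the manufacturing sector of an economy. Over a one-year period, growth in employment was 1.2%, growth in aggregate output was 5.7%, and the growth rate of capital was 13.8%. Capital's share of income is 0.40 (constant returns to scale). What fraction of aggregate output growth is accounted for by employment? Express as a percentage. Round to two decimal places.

Labor's share = 1 − 0.4 = 0.6.
Employment contributed 0.6 × 1.2 = 0.72 pp.
Share of growth = 0.72 / 5.7 × 100 = 12.6316%.

Employment accounted for 12.63% of growth.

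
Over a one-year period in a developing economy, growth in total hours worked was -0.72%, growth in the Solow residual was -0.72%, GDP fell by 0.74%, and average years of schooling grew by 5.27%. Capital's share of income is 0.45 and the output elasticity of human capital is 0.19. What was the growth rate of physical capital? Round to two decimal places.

Labor's share = 1 − 0.45 − 0.19 = 0.36.
gY = gA + 0.19×5.27 + 0.36×(-0.72) + 0.45×g.
0.45×g = -0.74 + 0.72 − 0.7421 = -0.7621.
g = -0.7621 / 0.45 = -1.6936%.

-1.69%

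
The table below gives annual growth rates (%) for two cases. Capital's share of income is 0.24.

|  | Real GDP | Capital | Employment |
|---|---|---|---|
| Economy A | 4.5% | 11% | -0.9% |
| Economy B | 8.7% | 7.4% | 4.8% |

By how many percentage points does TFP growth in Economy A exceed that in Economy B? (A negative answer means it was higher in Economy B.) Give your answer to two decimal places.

Labor's share = 1 − 0.24 = 0.76.
Economy A: TFP = 4.5 − 2.64 + 0.684 = 2.544%.
Economy B: TFP = 8.7 − 1.776 − 3.648 = 3.276%.
Difference = 2.544 − (3.276) = -0.732 pp.

-0.73 percentage points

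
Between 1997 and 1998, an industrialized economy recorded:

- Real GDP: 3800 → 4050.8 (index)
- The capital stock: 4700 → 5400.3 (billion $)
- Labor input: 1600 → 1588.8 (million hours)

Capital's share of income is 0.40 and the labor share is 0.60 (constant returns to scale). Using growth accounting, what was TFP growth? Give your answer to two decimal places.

Real GDP growth = (4050.8 − 3800) / 3800 = 6.6%.
The capital stock growth = (5400.3 − 4700) / 4700 = 14.9%.
Labor input growth = (1588.8 − 1600) / 1600 = -0.7%.
Labor's share = 1 − 0.4 = 0.6.
The capital stock: 0.4 × 14.9 = 5.96 pp.
Labor input: 0.6 × (-0.7) = -0.42 pp.
TFP growth = 6.6 − 5.54 = 1.06%.

TFP growth was 1.06%.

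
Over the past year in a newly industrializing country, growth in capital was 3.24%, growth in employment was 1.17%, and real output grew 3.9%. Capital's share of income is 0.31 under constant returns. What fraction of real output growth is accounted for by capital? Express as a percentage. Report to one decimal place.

Capital contributed 0.31 × 3.24 = 1.0044 pp.
Share of growth = 1.0044 / 3.9 × 100 = 25.754%.

Capital accounted for 25.8% of growth.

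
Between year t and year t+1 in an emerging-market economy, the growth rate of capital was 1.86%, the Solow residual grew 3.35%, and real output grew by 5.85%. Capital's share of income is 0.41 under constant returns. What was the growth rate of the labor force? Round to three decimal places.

Labor's share = 1 − 0.41 = 0.59.
gY = gA + 0.41×1.86 + 0.59×g.
0.59×g = 5.85 − 3.35 − 0.7626 = 1.7374.
g = 1.7374 / 0.59 = 2.94475%.

The labor force grew 2.945%.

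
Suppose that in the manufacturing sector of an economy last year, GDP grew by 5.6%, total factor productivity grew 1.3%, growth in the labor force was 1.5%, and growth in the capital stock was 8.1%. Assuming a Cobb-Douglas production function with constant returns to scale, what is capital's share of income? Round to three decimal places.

gY = gA + α·gK + (1−α)·gL, so gY − gA − gL = α(gK − gL).
5.6 − 1.3 − 1.5 = α × (8.1 − 1.5).
2.8 = 6.6 α, so α = 0.42424.

0.424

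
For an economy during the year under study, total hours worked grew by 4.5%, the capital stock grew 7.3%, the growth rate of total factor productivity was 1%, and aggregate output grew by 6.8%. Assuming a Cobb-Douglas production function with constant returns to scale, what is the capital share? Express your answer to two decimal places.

gY = gA + α·gK + (1−α)·gL, so gY − gA − gL = α(gK − gL).
6.8 − 1 − 4.5 = α × (7.3 − 4.5).
1.3 = 2.8 α, so α = 0.4643.

0.46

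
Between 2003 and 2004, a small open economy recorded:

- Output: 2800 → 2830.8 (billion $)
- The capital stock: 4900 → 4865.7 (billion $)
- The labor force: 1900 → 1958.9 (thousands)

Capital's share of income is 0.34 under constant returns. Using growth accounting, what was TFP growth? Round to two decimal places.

Output growth = (2830.8 − 2800) / 2800 = 1.1%.
The capital stock growth = (4865.7 − 4900) / 4900 = -0.7%.
The labor force growth = (1958.9 − 1900) / 1900 = 3.1%.
Labor's share = 1 − 0.34 = 0.66.
The capital stock: 0.34 × (-0.7) = -0.238 pp.
The labor force: 0.66 × 3.1 = 2.046 pp.
TFP growth = 1.1 − 1.808 = -0.708%.

-0.71%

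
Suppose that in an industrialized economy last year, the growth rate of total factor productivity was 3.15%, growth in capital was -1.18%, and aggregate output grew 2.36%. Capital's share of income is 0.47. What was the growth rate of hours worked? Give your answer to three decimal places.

Labor's share = 1 − 0.47 = 0.53.
gY = gA + 0.47×(-1.18) + 0.53×g.
0.53×g = 2.36 − 3.15 + 0.5546 = -0.2354.
g = -0.2354 / 0.53 = -0.44415%.

-0.444%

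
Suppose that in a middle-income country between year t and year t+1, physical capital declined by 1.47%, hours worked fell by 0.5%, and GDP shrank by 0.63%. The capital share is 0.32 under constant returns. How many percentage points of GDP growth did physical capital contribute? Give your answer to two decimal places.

-0.47 percentage points

Contribution = share × growth = 0.32 × (-1.47) = -0.4704 pp.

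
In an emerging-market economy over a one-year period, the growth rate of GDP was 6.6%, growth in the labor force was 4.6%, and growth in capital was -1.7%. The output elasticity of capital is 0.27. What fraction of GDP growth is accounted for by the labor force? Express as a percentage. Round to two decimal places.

The labor force accounted for 50.88% of growth.

Labor's share = 1 − 0.27 = 0.73.
The labor force contributed 0.73 × 4.6 = 3.358 pp.
Share of growth = 3.358 / 6.6 × 100 = 50.8788%.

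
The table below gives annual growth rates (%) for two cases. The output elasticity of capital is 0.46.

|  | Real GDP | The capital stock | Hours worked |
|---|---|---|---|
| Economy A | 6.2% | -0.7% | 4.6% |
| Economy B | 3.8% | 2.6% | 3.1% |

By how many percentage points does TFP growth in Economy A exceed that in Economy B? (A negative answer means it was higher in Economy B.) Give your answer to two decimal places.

3.11 percentage points

Labor's share = 1 − 0.46 = 0.54.
Economy A: TFP = 6.2 + 0.322 − 2.484 = 4.038%.
Economy B: TFP = 3.8 − 1.196 − 1.674 = 0.93%.
Difference = 4.038 − (0.93) = 3.108 pp.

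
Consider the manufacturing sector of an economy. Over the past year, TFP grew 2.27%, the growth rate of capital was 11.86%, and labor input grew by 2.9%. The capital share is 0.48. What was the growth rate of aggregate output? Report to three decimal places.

Labor's share = 1 − 0.48 = 0.52.
Capital: 0.48 × 11.86 = 5.6928 pp.
Labor input: 0.52 × 2.9 = 1.508 pp.
Output growth = 2.27 + 7.2008 = 9.4708%.

9.471%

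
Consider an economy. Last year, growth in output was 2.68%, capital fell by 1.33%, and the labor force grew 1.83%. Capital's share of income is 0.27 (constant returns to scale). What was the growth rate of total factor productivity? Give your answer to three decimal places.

1.703%

Labor's share = 1 − 0.27 = 0.73.
Capital: 0.27 × (-1.33) = -0.3591 pp.
The labor force: 0.73 × 1.83 = 1.3359 pp.
TFP growth = 2.68 − 0.9768 = 1.7032%.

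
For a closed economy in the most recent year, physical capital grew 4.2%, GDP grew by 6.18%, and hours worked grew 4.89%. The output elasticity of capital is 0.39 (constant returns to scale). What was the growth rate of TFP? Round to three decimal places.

1.559%

Labor's share = 1 − 0.39 = 0.61.
Physical capital: 0.39 × 4.2 = 1.638 pp.
Hours worked: 0.61 × 4.89 = 2.9829 pp.
TFP growth = 6.18 − 4.6209 = 1.5591%.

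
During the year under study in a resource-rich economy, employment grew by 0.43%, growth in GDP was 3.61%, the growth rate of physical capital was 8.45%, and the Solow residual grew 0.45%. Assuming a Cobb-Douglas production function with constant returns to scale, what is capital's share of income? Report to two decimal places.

α = 0.34

gY = gA + α·gK + (1−α)·gL, so gY − gA − gL = α(gK − gL).
3.61 − 0.45 − 0.43 = α × (8.45 − 0.43).
2.73 = 8.02 α, so α = 0.3404.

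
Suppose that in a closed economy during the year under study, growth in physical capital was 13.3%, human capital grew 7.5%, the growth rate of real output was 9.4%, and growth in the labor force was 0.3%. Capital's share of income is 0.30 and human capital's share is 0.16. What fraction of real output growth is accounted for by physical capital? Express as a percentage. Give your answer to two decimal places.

42.45%

Physical capital contributed 0.3 × 13.3 = 3.99 pp.
Share of growth = 3.99 / 9.4 × 100 = 42.4468%.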